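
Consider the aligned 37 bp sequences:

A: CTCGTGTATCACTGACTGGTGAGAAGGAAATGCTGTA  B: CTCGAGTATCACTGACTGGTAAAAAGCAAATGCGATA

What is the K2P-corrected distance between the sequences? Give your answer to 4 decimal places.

0.1836

Of 37 sites, 3 differences are transitions and 3 are transversions, so P = 3/37 ≈ 0.081081 and Q = 3/37 ≈ 0.081081.
Under the Kimura two-parameter model, d = −½ ln(1 − 2P − Q) − ¼ ln(1 − 2Q).
1 − 2P − Q = 0.756757, giving −½ ln(0.756757) = 0.139357.
1 − 2Q = 0.837838, giving −¼ ln(0.837838) = 0.044233.
d = 0.139357 + 0.044233 = 0.183590.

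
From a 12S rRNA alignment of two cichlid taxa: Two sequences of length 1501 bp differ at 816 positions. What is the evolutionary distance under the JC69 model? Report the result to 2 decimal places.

p = 816/1501 ≈ 0.543638.
d = −(3/4) ln(1 − 4p/3) = −0.75 ln(1 − 0.724851) = −0.75 ln(0.275149)
  = −0.75 × (-1.290443) = 0.967832 substitutions/site.

0.97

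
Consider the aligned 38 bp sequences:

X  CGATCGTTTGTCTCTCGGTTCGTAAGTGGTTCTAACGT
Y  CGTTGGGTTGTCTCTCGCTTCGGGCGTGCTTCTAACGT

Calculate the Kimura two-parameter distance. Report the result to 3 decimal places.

Of 38 sites, 1 differences are transitions and 7 are transversions, so P = 1/38 ≈ 0.026316 and Q = 7/38 ≈ 0.184211.
Under the Kimura two-parameter model, d = −½ ln(1 − 2P − Q) − ¼ ln(1 − 2Q).
1 − 2P − Q = 0.763157, giving −½ ln(0.763157) = 0.135146.
1 − 2Q = 0.631578, giving −¼ ln(0.631578) = 0.114883.
d = 0.135146 + 0.114883 = 0.250029.

0.250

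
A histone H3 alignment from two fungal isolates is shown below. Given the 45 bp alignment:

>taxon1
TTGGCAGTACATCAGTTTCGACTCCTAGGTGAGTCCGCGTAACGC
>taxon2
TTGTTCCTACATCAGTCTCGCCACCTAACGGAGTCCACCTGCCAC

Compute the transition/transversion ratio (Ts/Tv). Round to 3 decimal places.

0.667

Transitions are A↔G and C↔T; transversions are all other mismatches.
Transitions: 6. Transversions: 9.
R = 6/9 = 0.666666… ≈ 0.667 (to 3 d.p.).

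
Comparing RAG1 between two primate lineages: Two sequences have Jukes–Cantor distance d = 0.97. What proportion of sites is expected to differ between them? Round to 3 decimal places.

0.544

p = (3/4)(1 − e^(−4d/3)) = 0.75 × (1 − e^(-1.293333)) = 0.75 × (1 − 0.274355) = 0.544234.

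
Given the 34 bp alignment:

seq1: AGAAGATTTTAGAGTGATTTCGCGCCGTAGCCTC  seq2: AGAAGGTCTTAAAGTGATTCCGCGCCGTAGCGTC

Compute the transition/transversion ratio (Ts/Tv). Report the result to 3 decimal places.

4.000

Transitions are A↔G and C↔T; transversions are all other mismatches.
Transitions: 4. Transversions: 1.
R = 4/1 = 4.000.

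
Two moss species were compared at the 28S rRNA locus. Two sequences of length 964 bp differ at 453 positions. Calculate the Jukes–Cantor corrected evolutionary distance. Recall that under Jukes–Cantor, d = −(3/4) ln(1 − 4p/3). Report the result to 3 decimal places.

0.739

p = 453/964 ≈ 0.469917.
d = −(3/4) ln(1 − 4p/3) = −0.75 ln(1 − 0.626556) = −0.75 ln(0.373444)
  = −0.75 × (-0.984987) = 0.738740 substitutions/site.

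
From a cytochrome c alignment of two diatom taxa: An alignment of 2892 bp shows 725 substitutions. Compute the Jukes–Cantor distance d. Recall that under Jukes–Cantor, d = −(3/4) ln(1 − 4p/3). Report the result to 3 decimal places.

0.305

p = 725/2892 ≈ 0.250692.
d = −(3/4) ln(1 − 4p/3) = −0.75 ln(1 − 0.334256) = −0.75 ln(0.665744)
  = −0.75 × (-0.406850) = 0.305138 substitutions/site.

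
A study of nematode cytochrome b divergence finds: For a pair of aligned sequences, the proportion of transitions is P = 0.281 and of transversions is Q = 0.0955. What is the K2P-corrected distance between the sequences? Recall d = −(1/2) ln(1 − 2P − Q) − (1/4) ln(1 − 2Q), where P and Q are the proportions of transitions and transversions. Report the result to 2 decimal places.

Under the Kimura two-parameter model, d = −½ ln(1 − 2P − Q) − ¼ ln(1 − 2Q).
1 − 2P − Q = 0.3425, giving −½ ln(0.3425) = 0.535742.
1 − 2Q = 0.809, giving −¼ ln(0.809) = 0.052989.
d = 0.535742 + 0.052989 = 0.588731.

0.59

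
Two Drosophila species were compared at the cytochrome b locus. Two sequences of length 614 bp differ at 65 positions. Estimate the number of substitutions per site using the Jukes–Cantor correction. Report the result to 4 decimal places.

p = 65/614 ≈ 0.105863.
d = −(3/4) ln(1 − 4p/3) = −0.75 ln(1 − 0.141151) = −0.75 ln(0.858849)
  = −0.75 × (-0.152162) = 0.114122 substitutions/site.

0.1141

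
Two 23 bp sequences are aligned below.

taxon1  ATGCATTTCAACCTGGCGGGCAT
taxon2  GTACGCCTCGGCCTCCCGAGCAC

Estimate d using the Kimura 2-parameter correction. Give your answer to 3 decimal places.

Of 23 sites, 9 differences are transitions and 2 are transversions, so P = 9/23 ≈ 0.391304 and Q = 2/23 ≈ 0.086957.
Under the Kimura two-parameter model, d = −½ ln(1 − 2P − Q) − ¼ ln(1 − 2Q).
1 − 2P − Q = 0.130435, giving −½ ln(0.130435) = 1.018440.
1 − 2Q = 0.826086, giving −¼ ln(0.826086) = 0.047764.
d = 1.018440 + 0.047764 = 1.066204.

1.066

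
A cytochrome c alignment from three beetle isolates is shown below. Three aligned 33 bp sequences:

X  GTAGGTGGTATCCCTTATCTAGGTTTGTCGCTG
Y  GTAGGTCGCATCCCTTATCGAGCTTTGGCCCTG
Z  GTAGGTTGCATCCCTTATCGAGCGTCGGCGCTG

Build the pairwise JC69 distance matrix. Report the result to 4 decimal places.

X–Y: 6/33 sites differ → p ≈ 0.181818, d = −0.75 ln(1 − 0.242424) = 0.208224 ≈ 0.2082.
X–Z: 7/33 sites differ → p ≈ 0.212121, d = −0.75 ln(1 − 0.282828) = 0.249330 ≈ 0.2493.
Y–Z: 4/33 sites differ → p ≈ 0.121212, d = −0.75 ln(1 − 0.161616) = 0.132209 ≈ 0.1322.

d(X,Y) = 0.2082, d(X,Z) = 0.2493, d(Y,Z) = 0.1322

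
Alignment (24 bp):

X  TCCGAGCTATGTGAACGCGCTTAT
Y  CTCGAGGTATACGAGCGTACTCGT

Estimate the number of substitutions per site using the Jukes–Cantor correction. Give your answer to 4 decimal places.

0.6082

The sequences differ at 10 of 24 sites (1, 2, 7, 11, 12, 15, 18, 19, 22, 23), so p = 10/24 ≈ 0.416667.
d = −(3/4) ln(1 − 4p/3) = −0.75 ln(1 − 0.555556) = −0.75 ln(0.444444)
  = −0.75 × (-0.810931) = 0.608198 substitutions/site.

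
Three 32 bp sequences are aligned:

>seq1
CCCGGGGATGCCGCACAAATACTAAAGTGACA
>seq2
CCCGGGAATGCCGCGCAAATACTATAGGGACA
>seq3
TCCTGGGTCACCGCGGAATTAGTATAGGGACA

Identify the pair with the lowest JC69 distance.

seq1 and seq2

seq1–seq2: 4/32 differ, p = 0.125, d = 0.137.
seq1–seq3: 11/32 differ, p = 0.344, d = 0.460.
seq2–seq3: 9/32 differ, p = 0.281, d = 0.353.
The smallest distance is between seq1 and seq2.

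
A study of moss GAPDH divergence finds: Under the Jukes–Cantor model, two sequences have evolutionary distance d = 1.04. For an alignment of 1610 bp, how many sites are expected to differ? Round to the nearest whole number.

906

Invert JC69: p = (3/4)(1 − e^(−4d/3)) = 0.75 × (1 − e^(-1.386667)) = 0.75 × (1 − 0.249907) = 0.562570.
Expected differing sites = pL ≈ 0.562570 × 1610 = 905.7377 ≈ 906.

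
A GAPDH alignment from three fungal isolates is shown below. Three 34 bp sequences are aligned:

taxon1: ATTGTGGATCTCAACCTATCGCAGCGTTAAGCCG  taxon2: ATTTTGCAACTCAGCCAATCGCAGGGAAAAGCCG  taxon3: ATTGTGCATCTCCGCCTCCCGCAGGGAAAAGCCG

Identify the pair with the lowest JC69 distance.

taxon2 and taxon3

taxon1–taxon2: 8/34 differ, p = 0.235, d = 0.282.
taxon1–taxon3: 8/34 differ, p = 0.235, d = 0.282.
taxon2–taxon3: 6/34 differ, p = 0.176, d = 0.201.
The smallest distance is between taxon2 and taxon3.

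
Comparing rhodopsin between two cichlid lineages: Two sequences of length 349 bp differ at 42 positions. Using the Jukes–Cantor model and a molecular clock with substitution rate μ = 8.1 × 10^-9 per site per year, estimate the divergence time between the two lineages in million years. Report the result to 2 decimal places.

p = 42/349 ≈ 0.120344.
d = −(3/4) ln(1 − 4p/3) = −0.75 ln(1 − 0.160459) = −0.75 ln(0.839541)
  = −0.75 × (-0.174900) = 0.131175 substitutions/site.
Under a molecular clock d = 2μt, so t = d/(2μ) = 0.131175 / (2 × 8.1 × 10^-9) = 8.10 million years.

8.10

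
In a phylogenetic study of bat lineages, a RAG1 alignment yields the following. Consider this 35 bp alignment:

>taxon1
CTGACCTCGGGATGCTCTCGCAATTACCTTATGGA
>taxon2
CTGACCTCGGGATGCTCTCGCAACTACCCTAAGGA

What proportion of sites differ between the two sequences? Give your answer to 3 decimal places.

0.086

The sequences differ at 3 of 35 positions (sites 24, 29, 32).
p = 3/35 = 0.085714… ≈ 0.086 (to 3 d.p.).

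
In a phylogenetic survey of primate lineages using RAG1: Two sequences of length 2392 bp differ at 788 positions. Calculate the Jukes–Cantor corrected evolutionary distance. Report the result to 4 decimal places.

0.4338

p = 788/2392 ≈ 0.329431.
d = −(3/4) ln(1 − 4p/3) = −0.75 ln(1 − 0.439241) = −0.75 ln(0.560759)
  = −0.75 × (-0.578464) = 0.433848 substitutions/site.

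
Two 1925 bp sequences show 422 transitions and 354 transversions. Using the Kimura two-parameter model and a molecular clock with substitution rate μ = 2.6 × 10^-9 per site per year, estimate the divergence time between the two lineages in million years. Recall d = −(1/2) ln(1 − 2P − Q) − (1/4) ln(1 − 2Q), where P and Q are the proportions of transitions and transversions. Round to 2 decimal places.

P = 422/1925 ≈ 0.219221 and Q = 354/1925 ≈ 0.183896.
Under the Kimura two-parameter model, d = −½ ln(1 − 2P − Q) − ¼ ln(1 − 2Q).
1 − 2P − Q = 0.377662, giving −½ ln(0.377662) = 0.486878.
1 − 2Q = 0.632208, giving −¼ ln(0.632208) = 0.114634.
d = 0.486878 + 0.114634 = 0.601512.
Under a molecular clock d = 2μt, so t = d/(2μ) = 0.601512 / (2 × 2.6 × 10^-9) = 115.68 million years.

115.68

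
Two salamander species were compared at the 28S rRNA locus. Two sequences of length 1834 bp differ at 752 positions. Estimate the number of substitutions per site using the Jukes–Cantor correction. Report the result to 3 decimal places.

p = 752/1834 ≈ 0.410033.
d = −(3/4) ln(1 − 4p/3) = −0.75 ln(1 − 0.546711) = −0.75 ln(0.453289)
  = −0.75 × (-0.791225) = 0.593419 substitutions/site.

0.593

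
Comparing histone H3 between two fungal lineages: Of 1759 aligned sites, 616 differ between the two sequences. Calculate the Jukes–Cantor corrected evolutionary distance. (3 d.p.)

p = 616/1759 ≈ 0.350199.
d = −(3/4) ln(1 − 4p/3) = −0.75 ln(1 − 0.466932) = −0.75 ln(0.533068)
  = −0.75 × (-0.629106) = 0.471830 substitutions/site.

0.472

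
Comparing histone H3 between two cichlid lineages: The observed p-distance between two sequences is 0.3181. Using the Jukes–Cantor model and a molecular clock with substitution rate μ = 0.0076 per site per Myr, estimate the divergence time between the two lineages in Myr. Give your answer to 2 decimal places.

d = −(3/4) ln(1 − 4p/3) = −0.75 ln(1 − 0.424133) = −0.75 ln(0.575867)
  = −0.75 × (-0.551879) = 0.413909 substitutions/site.
Under a molecular clock d = 2μt, so t = d/(2μ) = 0.413909 / (2 × 0.0076) = 27.23 Myr.

27.23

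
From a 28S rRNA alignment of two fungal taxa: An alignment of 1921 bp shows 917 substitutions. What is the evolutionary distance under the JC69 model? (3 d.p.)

0.759

p = 917/1921 ≈ 0.477356.
d = −(3/4) ln(1 − 4p/3) = −0.75 ln(1 − 0.636475) = −0.75 ln(0.363525)
  = −0.75 × (-1.011907) = 0.758930 substitutions/site.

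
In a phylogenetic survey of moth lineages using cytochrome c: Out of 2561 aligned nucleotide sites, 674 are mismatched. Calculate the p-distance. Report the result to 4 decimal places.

p = 674/2561 = 0.263178… ≈ 0.2632 (to 4 d.p.).

0.2632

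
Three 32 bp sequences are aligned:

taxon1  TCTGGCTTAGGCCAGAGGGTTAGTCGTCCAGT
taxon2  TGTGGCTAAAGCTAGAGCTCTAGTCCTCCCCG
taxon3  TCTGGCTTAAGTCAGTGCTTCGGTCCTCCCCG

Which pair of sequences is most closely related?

taxon2 and taxon3

taxon1–taxon2: 11/32 differ, p = 0.344, d = 0.460.
taxon1–taxon3: 11/32 differ, p = 0.344, d = 0.460.
taxon2–taxon3: 8/32 differ, p = 0.250, d = 0.304.
The smallest distance is between taxon2 and taxon3.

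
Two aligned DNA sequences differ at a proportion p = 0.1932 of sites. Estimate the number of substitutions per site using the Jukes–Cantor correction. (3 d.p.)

0.223

d = −(3/4) ln(1 − 4p/3) = −0.75 ln(1 − 0.2576) = −0.75 ln(0.7424)
  = −0.75 × (-0.297867) = 0.223400 substitutions/site.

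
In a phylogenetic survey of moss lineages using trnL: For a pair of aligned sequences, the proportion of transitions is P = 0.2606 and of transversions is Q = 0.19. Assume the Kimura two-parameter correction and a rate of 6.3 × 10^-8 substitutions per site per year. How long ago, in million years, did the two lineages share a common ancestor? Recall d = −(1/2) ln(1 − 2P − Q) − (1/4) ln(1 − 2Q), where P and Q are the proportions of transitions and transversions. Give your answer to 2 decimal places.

Under the Kimura two-parameter model, d = −½ ln(1 − 2P − Q) − ¼ ln(1 − 2Q).
1 − 2P − Q = 0.2888, giving −½ ln(0.2888) = 0.621010.
1 − 2Q = 0.62, giving −¼ ln(0.62) = 0.119509.
d = 0.621010 + 0.119509 = 0.740519.
Under a molecular clock d = 2μt, so t = d/(2μ) = 0.740519 / (2 × 6.3 × 10^-8) = 5.88 million years.

5.88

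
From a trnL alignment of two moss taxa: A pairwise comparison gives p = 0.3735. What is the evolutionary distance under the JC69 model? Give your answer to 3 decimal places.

0.517

d = −(3/4) ln(1 − 4p/3) = −0.75 ln(1 − 0.498) = −0.75 ln(0.502)
  = −0.75 × (-0.689155) = 0.516866 substitutions/site.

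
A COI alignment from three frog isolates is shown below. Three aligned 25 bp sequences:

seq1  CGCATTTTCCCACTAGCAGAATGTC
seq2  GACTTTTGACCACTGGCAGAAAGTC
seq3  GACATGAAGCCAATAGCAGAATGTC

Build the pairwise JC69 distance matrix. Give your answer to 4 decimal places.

d(seq1,seq2) = 0.3505, d(seq1,seq3) = 0.3505, d(seq2,seq3) = 0.4172

seq1–seq2: 7/25 sites differ → p = 0.28, d = −0.75 ln(1 − 0.373333) = 0.350505 ≈ 0.3505.
seq1–seq3: 7/25 sites differ → p = 0.28, d = −0.75 ln(1 − 0.373333) = 0.350505 ≈ 0.3505.
seq2–seq3: 8/25 sites differ → p = 0.32, d = −0.75 ln(1 − 0.426667) = 0.417216 ≈ 0.4172.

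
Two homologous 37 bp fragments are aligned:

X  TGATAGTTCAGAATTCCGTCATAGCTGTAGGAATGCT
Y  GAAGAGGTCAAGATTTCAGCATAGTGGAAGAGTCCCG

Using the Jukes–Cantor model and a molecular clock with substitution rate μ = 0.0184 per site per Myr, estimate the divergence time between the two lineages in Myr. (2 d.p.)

The sequences differ at 18 of 37 sites, so p = 18/37 ≈ 0.486486.
d = −(3/4) ln(1 − 4p/3) = −0.75 ln(1 − 0.648648) = −0.75 ln(0.351352)
  = −0.75 × (-1.045967) = 0.784475 substitutions/site.
Under a molecular clock d = 2μt, so t = d/(2μ) = 0.784475 / (2 × 0.0184) = 21.32 Myr.

21.32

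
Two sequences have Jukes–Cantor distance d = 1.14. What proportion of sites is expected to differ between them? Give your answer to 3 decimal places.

p = (3/4)(1 − e^(−4d/3)) = 0.75 × (1 − e^(-1.52)) = 0.75 × (1 − 0.218712) = 0.585966.

0.586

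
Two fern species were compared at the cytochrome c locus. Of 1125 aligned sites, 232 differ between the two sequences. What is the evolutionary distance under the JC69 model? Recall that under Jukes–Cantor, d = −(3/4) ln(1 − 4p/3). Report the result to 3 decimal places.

0.241

p = 232/1125 ≈ 0.206222.
d = −(3/4) ln(1 − 4p/3) = −0.75 ln(1 − 0.274963) = −0.75 ln(0.725037)
  = −0.75 × (-0.321533) = 0.241150 substitutions/site.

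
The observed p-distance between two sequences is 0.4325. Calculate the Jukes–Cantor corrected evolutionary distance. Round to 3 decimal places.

0.645

d = −(3/4) ln(1 − 4p/3) = −0.75 ln(1 − 0.576667) = −0.75 ln(0.423333)
  = −0.75 × (-0.859596) = 0.644697 substitutions/site.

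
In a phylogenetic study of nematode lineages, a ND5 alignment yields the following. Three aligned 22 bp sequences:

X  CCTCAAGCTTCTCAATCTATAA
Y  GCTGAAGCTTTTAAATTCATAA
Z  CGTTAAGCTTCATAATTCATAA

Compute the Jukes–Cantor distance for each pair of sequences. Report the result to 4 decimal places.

X–Y: 6/22 sites differ → p ≈ 0.272727, d = −0.75 ln(1 − 0.363636) = 0.338988 ≈ 0.3390.
X–Z: 6/22 sites differ → p ≈ 0.272727, d = −0.75 ln(1 − 0.363636) = 0.338988 ≈ 0.3390.
Y–Z: 6/22 sites differ → p ≈ 0.272727, d = −0.75 ln(1 − 0.363636) = 0.338988 ≈ 0.3390.

d(X,Y) = 0.3390, d(X,Z) = 0.3390, d(Y,Z) = 0.3390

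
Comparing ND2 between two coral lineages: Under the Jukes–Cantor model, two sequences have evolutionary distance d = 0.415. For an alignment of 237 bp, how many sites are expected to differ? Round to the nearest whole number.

Invert JC69: p = (3/4)(1 − e^(−4d/3)) = 0.75 × (1 − e^(-0.553333)) = 0.75 × (1 − 0.575030) = 0.318728.
Expected differing sites = pL ≈ 0.318728 × 237 = 75.538536 ≈ 76.

76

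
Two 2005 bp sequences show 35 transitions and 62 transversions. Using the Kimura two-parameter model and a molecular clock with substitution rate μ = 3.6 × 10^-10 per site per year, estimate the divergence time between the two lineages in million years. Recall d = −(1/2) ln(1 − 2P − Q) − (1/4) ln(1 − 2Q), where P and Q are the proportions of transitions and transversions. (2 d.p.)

69.46

P = 35/2005 ≈ 0.017456 and Q = 62/2005 ≈ 0.030923.
Under the Kimura two-parameter model, d = −½ ln(1 − 2P − Q) − ¼ ln(1 − 2Q).
1 − 2P − Q = 0.934165, giving −½ ln(0.934165) = 0.034051.
1 − 2Q = 0.938154, giving −¼ ln(0.938154) = 0.015960.
d = 0.034051 + 0.015960 = 0.050011.
Under a molecular clock d = 2μt, so t = d/(2μ) = 0.050011 / (2 × 3.6 × 10^-10) = 69.46 million years.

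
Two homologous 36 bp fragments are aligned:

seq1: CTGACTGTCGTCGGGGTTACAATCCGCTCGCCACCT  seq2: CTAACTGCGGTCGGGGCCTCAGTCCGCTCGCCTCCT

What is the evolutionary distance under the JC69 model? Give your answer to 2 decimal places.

The sequences differ at 8 of 36 sites (3, 8, 9, 17, 18, 19, 22, 33), so p = 8/36 ≈ 0.222222.
d = −(3/4) ln(1 − 4p/3) = −0.75 ln(1 − 0.296296) = −0.75 ln(0.703704)
  = −0.75 × (-0.351397) = 0.263548 substitutions/site.

0.26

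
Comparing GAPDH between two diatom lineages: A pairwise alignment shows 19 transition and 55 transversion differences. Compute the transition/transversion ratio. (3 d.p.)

R = 19/55 = 0.345454… ≈ 0.345 (to 3 d.p.).

0.345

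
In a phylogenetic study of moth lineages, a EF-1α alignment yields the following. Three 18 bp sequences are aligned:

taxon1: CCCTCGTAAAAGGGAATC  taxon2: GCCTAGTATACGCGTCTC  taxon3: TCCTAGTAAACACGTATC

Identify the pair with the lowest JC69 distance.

taxon2 and taxon3

taxon1–taxon2: 7/18 differ, p = 0.389, d = 0.548.
taxon1–taxon3: 6/18 differ, p = 0.333, d = 0.441.
taxon2–taxon3: 4/18 differ, p = 0.222, d = 0.264.
The smallest distance is between taxon2 and taxon3.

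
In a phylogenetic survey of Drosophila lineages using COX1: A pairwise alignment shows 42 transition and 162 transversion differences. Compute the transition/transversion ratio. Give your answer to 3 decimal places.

0.259

R = 42/162 = 0.259259… ≈ 0.259 (to 3 d.p.).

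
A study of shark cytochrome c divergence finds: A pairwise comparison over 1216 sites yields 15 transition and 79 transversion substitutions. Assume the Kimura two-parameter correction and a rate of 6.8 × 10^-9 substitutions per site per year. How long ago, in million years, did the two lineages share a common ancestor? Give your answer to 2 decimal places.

P = 15/1216 ≈ 0.012336 and Q = 79/1216 ≈ 0.064967.
Under the Kimura two-parameter model, d = −½ ln(1 − 2P − Q) − ¼ ln(1 − 2Q).
1 − 2P − Q = 0.910361, giving −½ ln(0.910361) = 0.046957.
1 − 2Q = 0.870066, giving −¼ ln(0.870066) = 0.034797.
d = 0.046957 + 0.034797 = 0.081754.
Under a molecular clock d = 2μt, so t = d/(2μ) = 0.081754 / (2 × 6.8 × 10^-9) = 6.01 million years.

6.01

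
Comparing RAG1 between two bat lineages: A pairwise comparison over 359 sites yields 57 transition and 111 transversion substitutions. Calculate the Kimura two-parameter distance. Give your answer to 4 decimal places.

0.7336

P = 57/359 ≈ 0.158774 and Q = 111/359 ≈ 0.309192.
Under the Kimura two-parameter model, d = −½ ln(1 − 2P − Q) − ¼ ln(1 − 2Q).
1 − 2P − Q = 0.37326, giving −½ ln(0.37326) = 0.492740.
1 − 2Q = 0.381616, giving −¼ ln(0.381616) = 0.240835.
d = 0.492740 + 0.240835 = 0.733575.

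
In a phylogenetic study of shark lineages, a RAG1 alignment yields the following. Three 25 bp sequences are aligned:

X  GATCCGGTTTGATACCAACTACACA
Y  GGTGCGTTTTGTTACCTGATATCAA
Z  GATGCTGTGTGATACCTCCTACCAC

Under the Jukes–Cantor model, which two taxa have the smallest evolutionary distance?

X–Y: 10/25 differ, p = 0.400, d = 0.572.
X–Z: 8/25 differ, p = 0.320, d = 0.417.
Y–Z: 9/25 differ, p = 0.360, d = 0.490.
The smallest distance is between X and Z.

X and Z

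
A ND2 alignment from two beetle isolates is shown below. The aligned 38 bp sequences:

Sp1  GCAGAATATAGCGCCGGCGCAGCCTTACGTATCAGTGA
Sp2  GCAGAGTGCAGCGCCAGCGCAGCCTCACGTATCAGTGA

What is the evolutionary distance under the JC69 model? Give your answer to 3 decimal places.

The sequences differ at 5 of 38 sites (6, 8, 9, 16, 26), so p = 5/38 ≈ 0.131579.
d = −(3/4) ln(1 − 4p/3) = −0.75 ln(1 − 0.175439) = −0.75 ln(0.824561)
  = −0.75 × (-0.192904) = 0.144678 substitutions/site.

0.145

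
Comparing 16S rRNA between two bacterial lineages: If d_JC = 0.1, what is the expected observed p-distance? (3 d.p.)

0.094

p = (3/4)(1 − e^(−4d/3)) = 0.75 × (1 − e^(-0.133333)) = 0.75 × (1 − 0.875174) = 0.093620.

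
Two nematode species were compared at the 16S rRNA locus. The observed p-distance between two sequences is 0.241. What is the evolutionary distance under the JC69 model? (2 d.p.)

0.29

d = −(3/4) ln(1 − 4p/3) = −0.75 ln(1 − 0.321333) = −0.75 ln(0.678667)
  = −0.75 × (-0.387625) = 0.290719 substitutions/site.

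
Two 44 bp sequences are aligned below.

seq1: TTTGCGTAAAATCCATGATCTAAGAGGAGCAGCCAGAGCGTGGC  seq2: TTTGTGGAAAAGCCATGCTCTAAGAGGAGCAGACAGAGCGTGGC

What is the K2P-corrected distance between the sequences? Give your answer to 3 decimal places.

Of 44 sites, 1 differences are transitions and 4 are transversions, so P = 1/44 ≈ 0.022727 and Q = 4/44 ≈ 0.090909.
Under the Kimura two-parameter model, d = −½ ln(1 − 2P − Q) − ¼ ln(1 − 2Q).
1 − 2P − Q = 0.863637, giving −½ ln(0.863637) = 0.073301.
1 − 2Q = 0.818182, giving −¼ ln(0.818182) = 0.050168.
d = 0.073301 + 0.050168 = 0.123469.

0.123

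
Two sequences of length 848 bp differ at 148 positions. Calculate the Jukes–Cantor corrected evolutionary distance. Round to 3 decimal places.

0.199

p = 148/848 ≈ 0.174528.
d = −(3/4) ln(1 − 4p/3) = −0.75 ln(1 − 0.232704) = −0.75 ln(0.767296)
  = −0.75 × (-0.264883) = 0.198662 substitutions/site.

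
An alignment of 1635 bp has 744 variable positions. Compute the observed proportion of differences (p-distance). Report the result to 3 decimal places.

0.455

p = 744/1635 = 0.455045… ≈ 0.455 (to 3 d.p.).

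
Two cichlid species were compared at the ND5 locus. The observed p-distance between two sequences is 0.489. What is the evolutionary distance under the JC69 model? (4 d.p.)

d = −(3/4) ln(1 − 4p/3) = −0.75 ln(1 − 0.652) = −0.75 ln(0.348)
  = −0.75 × (-1.055553) = 0.791665 substitutions/site.

0.7917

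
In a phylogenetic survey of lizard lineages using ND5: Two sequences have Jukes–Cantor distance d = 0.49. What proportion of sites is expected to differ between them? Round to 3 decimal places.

0.360

p = (3/4)(1 − e^(−4d/3)) = 0.75 × (1 − e^(-0.653333)) = 0.75 × (1 − 0.520309) = 0.359768.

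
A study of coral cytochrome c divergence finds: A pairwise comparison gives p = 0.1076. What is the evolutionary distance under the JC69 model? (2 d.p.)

d = −(3/4) ln(1 − 4p/3) = −0.75 ln(1 − 0.143467) = −0.75 ln(0.856533)
  = −0.75 × (-0.154862) = 0.116147 substitutions/site.

0.12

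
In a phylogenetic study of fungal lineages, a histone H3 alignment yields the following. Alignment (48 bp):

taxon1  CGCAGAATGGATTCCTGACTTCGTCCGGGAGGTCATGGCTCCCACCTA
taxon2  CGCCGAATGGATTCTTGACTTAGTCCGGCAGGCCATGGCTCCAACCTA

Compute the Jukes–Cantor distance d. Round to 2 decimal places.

The sequences differ at 6 of 48 sites (4, 15, 22, 29, 33, 43), so p = 6/48 = 0.125.
d = −(3/4) ln(1 − 4p/3) = −0.75 ln(1 − 0.166667) = −0.75 ln(0.833333)
  = −0.75 × (-0.182322) = 0.136742 substitutions/site.

0.14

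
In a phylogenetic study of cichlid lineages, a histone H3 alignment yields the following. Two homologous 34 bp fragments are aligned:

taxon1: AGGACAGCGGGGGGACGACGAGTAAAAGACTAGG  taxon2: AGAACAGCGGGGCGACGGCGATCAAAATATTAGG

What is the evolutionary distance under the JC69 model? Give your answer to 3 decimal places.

0.241

The sequences differ at 7 of 34 sites (3, 13, 18, 22, 23, 28, 30), so p = 7/34 ≈ 0.205882.
d = −(3/4) ln(1 − 4p/3) = −0.75 ln(1 − 0.274509) = −0.75 ln(0.725491)
  = −0.75 × (-0.320907) = 0.240680 substitutions/site.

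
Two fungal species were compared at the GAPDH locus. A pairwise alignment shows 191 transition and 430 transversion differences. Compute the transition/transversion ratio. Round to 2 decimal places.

0.44

R = 191/430 = 0.444186… ≈ 0.44 (to 2 d.p.).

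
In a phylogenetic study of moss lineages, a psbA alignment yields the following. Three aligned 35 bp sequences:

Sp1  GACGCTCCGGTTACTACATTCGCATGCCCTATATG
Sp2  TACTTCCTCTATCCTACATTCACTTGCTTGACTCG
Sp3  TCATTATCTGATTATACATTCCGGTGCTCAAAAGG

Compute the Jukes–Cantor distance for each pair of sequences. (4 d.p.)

Sp1–Sp2: 17/35 sites differ → p ≈ 0.485714, d = −0.75 ln(1 − 0.647619) = 0.782282 ≈ 0.7823.
Sp1–Sp3: 18/35 sites differ → p ≈ 0.514286, d = −0.75 ln(1 − 0.685715) = 0.868091 ≈ 0.8681.
Sp2–Sp3: 17/35 sites differ → p ≈ 0.485714, d = −0.75 ln(1 − 0.647619) = 0.782282 ≈ 0.7823.

d(Sp1,Sp2) = 0.7823, d(Sp1,Sp3) = 0.8681, d(Sp2,Sp3) = 0.7823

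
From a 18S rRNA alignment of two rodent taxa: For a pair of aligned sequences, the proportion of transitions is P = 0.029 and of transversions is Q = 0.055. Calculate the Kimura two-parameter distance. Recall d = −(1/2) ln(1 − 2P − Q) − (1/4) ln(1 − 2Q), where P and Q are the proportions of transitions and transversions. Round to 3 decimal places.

Under the Kimura two-parameter model, d = −½ ln(1 − 2P − Q) − ¼ ln(1 − 2Q).
1 − 2P − Q = 0.887, giving −½ ln(0.887) = 0.059955.
1 − 2Q = 0.89, giving −¼ ln(0.89) = 0.029133.
d = 0.059955 + 0.029133 = 0.089088.

0.089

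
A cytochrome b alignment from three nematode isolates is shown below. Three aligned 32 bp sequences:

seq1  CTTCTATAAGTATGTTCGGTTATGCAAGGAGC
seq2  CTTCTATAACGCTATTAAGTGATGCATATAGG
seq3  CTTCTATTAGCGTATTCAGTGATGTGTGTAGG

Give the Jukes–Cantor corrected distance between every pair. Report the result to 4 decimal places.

d(seq1,seq2) = 0.4598, d(seq1,seq3) = 0.4598, d(seq2,seq3) = 0.3041

seq1–seq2: 11/32 sites differ → p = 0.34375, d = −0.75 ln(1 − 0.458333) = 0.459828 ≈ 0.4598.
seq1–seq3: 11/32 sites differ → p = 0.34375, d = −0.75 ln(1 − 0.458333) = 0.459828 ≈ 0.4598.
seq2–seq3: 8/32 sites differ → p = 0.25, d = −0.75 ln(1 − 0.333333) = 0.304098 ≈ 0.3041.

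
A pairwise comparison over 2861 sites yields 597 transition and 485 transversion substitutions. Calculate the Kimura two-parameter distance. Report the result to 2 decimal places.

P = 597/2861 ≈ 0.208668 and Q = 485/2861 ≈ 0.169521.
Under the Kimura two-parameter model, d = −½ ln(1 − 2P − Q) − ¼ ln(1 − 2Q).
1 − 2P − Q = 0.413143, giving −½ ln(0.413143) = 0.441981.
1 − 2Q = 0.660958, giving −¼ ln(0.660958) = 0.103516.
d = 0.441981 + 0.103516 = 0.545497.

0.55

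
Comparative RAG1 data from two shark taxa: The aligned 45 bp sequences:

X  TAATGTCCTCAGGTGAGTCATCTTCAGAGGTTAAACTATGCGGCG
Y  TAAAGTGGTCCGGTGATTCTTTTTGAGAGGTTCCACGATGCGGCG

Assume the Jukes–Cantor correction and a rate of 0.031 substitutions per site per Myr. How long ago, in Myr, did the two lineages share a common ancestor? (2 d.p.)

The sequences differ at 11 of 45 sites, so p = 11/45 ≈ 0.244444.
d = −(3/4) ln(1 − 4p/3) = −0.75 ln(1 − 0.325925) = −0.75 ln(0.674075)
  = −0.75 × (-0.394414) = 0.295811 substitutions/site.
Under a molecular clock d = 2μt, so t = d/(2μ) = 0.295811 / (2 × 0.031) = 4.77 Myr.

4.77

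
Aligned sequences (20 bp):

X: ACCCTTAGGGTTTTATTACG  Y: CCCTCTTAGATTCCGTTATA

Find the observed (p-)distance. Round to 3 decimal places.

The sequences differ at 11 of 20 positions.
p = 11/20 = 0.550.

0.550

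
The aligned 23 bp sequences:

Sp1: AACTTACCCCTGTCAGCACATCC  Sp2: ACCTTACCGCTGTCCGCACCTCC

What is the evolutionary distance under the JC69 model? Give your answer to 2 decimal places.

The sequences differ at 4 of 23 sites (2, 9, 15, 20), so p = 4/23 ≈ 0.173913.
d = −(3/4) ln(1 − 4p/3) = −0.75 ln(1 − 0.231884) = −0.75 ln(0.768116)
  = −0.75 × (-0.263815) = 0.197861 substitutions/site.

0.20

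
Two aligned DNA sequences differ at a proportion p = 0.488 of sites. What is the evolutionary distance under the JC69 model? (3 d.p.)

0.789

d = −(3/4) ln(1 − 4p/3) = −0.75 ln(1 − 0.650667) = −0.75 ln(0.349333)
  = −0.75 × (-1.051730) = 0.788798 substitutions/site.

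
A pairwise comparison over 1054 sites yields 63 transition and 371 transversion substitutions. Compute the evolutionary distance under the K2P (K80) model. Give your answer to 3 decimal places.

P = 63/1054 ≈ 0.059772 and Q = 371/1054 ≈ 0.351992.
Under the Kimura two-parameter model, d = −½ ln(1 − 2P − Q) − ¼ ln(1 − 2Q).
1 − 2P − Q = 0.528464, giving −½ ln(0.528464) = 0.318890.
1 − 2Q = 0.296016, giving −¼ ln(0.296016) = 0.304335.
d = 0.318890 + 0.304335 = 0.623225.

0.623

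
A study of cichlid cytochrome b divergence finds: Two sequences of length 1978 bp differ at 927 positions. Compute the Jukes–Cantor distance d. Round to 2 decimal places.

p = 927/1978 ≈ 0.468655.
d = −(3/4) ln(1 − 4p/3) = −0.75 ln(1 − 0.624873) = −0.75 ln(0.375127)
  = −0.75 × (-0.980491) = 0.735368 substitutions/site.

0.74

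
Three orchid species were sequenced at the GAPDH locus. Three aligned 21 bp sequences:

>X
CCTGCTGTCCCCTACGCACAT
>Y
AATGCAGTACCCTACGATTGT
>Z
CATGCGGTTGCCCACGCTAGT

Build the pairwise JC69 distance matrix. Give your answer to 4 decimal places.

X–Y: 8/21 sites differ → p ≈ 0.380952, d = −0.75 ln(1 − 0.507936) = 0.531860 ≈ 0.5319.
X–Z: 8/21 sites differ → p ≈ 0.380952, d = −0.75 ln(1 − 0.507936) = 0.531860 ≈ 0.5319.
Y–Z: 7/21 sites differ → p ≈ 0.333333, d = −0.75 ln(1 − 0.444444) = 0.440839 ≈ 0.4408.

d(X,Y) = 0.5319, d(X,Z) = 0.5319, d(Y,Z) = 0.4408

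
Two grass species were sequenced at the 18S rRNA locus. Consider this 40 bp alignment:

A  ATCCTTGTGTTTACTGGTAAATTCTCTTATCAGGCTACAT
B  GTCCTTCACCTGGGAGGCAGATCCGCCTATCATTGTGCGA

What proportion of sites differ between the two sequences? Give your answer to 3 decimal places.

0.500

The sequences differ at 20 of 40 positions.
p = 20/40 = 0.500.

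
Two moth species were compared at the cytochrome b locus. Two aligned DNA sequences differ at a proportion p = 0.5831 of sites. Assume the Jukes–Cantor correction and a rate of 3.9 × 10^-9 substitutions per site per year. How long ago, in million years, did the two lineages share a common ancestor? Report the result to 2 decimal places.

144.49

d = −(3/4) ln(1 − 4p/3) = −0.75 ln(1 − 0.777467) = −0.75 ln(0.222533)
  = −0.75 × (-1.502680) = 1.127010 substitutions/site.
Under a molecular clock d = 2μt, so t = d/(2μ) = 1.127010 / (2 × 3.9 × 10^-9) = 144.49 million years.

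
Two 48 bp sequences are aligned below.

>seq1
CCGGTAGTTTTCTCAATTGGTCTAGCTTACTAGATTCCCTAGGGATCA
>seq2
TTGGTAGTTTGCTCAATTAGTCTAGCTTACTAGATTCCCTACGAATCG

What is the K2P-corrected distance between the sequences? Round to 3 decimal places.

Of 48 sites, 5 differences are transitions and 2 are transversions, so P = 5/48 ≈ 0.104167 and Q = 2/48 ≈ 0.041667.
Under the Kimura two-parameter model, d = −½ ln(1 − 2P − Q) − ¼ ln(1 − 2Q).
1 − 2P − Q = 0.749999, giving −½ ln(0.749999) = 0.143842.
1 − 2Q = 0.916666, giving −¼ ln(0.916666) = 0.021753.
d = 0.143842 + 0.021753 = 0.165595.

0.166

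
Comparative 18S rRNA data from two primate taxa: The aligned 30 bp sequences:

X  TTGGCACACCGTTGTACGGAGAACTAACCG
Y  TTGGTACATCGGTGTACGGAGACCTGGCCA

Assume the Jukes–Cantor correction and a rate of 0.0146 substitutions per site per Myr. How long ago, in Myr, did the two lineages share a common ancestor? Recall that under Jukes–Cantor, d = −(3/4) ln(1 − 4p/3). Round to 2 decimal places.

The sequences differ at 7 of 30 sites (5, 9, 12, 23, 26, 27, 30), so p = 7/30 ≈ 0.233333.
d = −(3/4) ln(1 − 4p/3) = −0.75 ln(1 − 0.311111) = −0.75 ln(0.688889)
  = −0.75 × (-0.372675) = 0.279506 substitutions/site.
Under a molecular clock d = 2μt, so t = d/(2μ) = 0.279506 / (2 × 0.0146) = 9.57 Myr.

9.57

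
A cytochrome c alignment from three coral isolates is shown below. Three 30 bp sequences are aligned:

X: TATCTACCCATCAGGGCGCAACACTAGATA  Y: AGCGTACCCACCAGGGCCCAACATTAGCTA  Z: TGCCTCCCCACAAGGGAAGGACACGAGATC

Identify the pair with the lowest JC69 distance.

X and Y

X–Y: 8/30 differ, p = 0.267, d = 0.330.
X–Z: 11/30 differ, p = 0.367, d = 0.503.
Y–Z: 12/30 differ, p = 0.400, d = 0.572.
The smallest distance is between X and Y.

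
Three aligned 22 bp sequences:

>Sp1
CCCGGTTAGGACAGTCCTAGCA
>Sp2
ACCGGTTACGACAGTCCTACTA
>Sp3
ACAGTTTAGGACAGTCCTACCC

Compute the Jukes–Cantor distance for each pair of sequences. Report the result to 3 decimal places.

Sp1–Sp2: 4/22 sites differ → p ≈ 0.181818, d = −0.75 ln(1 − 0.242424) = 0.208224 ≈ 0.208.
Sp1–Sp3: 5/22 sites differ → p ≈ 0.227273, d = −0.75 ln(1 − 0.303031) = 0.270761 ≈ 0.271.
Sp2–Sp3: 5/22 sites differ → p ≈ 0.227273, d = −0.75 ln(1 − 0.303031) = 0.270761 ≈ 0.271.

d(Sp1,Sp2) = 0.208, d(Sp1,Sp3) = 0.271, d(Sp2,Sp3) = 0.271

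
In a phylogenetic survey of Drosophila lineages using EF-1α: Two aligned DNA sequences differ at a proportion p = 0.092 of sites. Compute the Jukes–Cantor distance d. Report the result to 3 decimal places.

0.098

d = −(3/4) ln(1 − 4p/3) = −0.75 ln(1 − 0.122667) = −0.75 ln(0.877333)
  = −0.75 × (-0.130869) = 0.098152 substitutions/site.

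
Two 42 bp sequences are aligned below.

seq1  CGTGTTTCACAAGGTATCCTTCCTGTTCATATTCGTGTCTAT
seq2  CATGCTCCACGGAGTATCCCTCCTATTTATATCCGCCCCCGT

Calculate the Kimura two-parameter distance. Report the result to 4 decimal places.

Of 42 sites, 14 differences are transitions and 1 are transversions, so P = 14/42 ≈ 0.333333 and Q = 1/42 ≈ 0.02381.
Under the Kimura two-parameter model, d = −½ ln(1 − 2P − Q) − ¼ ln(1 − 2Q).
1 − 2P − Q = 0.309524, giving −½ ln(0.309524) = 0.586360.
1 − 2Q = 0.95238, giving −¼ ln(0.95238) = 0.012198.
d = 0.586360 + 0.012198 = 0.598558.

0.5986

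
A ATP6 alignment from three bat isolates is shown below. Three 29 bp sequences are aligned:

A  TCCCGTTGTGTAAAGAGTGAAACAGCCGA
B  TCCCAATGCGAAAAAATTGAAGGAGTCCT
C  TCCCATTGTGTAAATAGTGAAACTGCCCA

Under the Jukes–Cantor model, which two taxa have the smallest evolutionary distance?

A–B: 11/29 differ, p = 0.379, d = 0.529.
A–C: 4/29 differ, p = 0.138, d = 0.152.
B–C: 10/29 differ, p = 0.345, d = 0.462.
The smallest distance is between A and C.

A and C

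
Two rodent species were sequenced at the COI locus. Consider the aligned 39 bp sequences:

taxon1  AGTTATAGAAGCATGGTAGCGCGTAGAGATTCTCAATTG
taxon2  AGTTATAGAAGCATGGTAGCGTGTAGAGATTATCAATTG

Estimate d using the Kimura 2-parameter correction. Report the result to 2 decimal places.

Of 39 sites, 1 differences are transitions and 1 are transversions, so P = 1/39 ≈ 0.025641 and Q = 1/39 ≈ 0.025641.
Under the Kimura two-parameter model, d = −½ ln(1 − 2P − Q) − ¼ ln(1 − 2Q).
1 − 2P − Q = 0.923077, giving −½ ln(0.923077) = 0.040021.
1 − 2Q = 0.948718, giving −¼ ln(0.948718) = 0.013161.
d = 0.040021 + 0.013161 = 0.053182.

0.05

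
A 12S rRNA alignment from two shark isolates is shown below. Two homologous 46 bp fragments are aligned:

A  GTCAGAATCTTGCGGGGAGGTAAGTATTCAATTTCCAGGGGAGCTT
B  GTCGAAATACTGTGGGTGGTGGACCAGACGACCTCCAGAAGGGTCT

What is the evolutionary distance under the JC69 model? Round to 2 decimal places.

0.76

The sequences differ at 22 of 46 sites, so p = 22/46 ≈ 0.478261.
d = −(3/4) ln(1 − 4p/3) = −0.75 ln(1 − 0.637681) = −0.75 ln(0.362319)
  = −0.75 × (-1.015230) = 0.761423 substitutions/site.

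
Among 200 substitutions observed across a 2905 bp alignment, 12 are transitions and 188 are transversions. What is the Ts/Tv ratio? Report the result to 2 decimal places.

0.06

R = 12/188 = 0.063829… ≈ 0.06 (to 2 d.p.).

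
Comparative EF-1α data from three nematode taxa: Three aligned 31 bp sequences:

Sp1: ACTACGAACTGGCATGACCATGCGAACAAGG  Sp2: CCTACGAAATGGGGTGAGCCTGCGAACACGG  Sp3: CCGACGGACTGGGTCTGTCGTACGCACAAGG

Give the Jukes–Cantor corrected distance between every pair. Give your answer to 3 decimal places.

Sp1–Sp2: 7/31 sites differ → p ≈ 0.225806, d = −0.75 ln(1 − 0.301075) = 0.268659 ≈ 0.269.
Sp1–Sp3: 12/31 sites differ → p ≈ 0.387097, d = −0.75 ln(1 − 0.516129) = 0.544453 ≈ 0.544.
Sp2–Sp3: 12/31 sites differ → p ≈ 0.387097, d = −0.75 ln(1 − 0.516129) = 0.544453 ≈ 0.544.

d(Sp1,Sp2) = 0.269, d(Sp1,Sp3) = 0.544, d(Sp2,Sp3) = 0.544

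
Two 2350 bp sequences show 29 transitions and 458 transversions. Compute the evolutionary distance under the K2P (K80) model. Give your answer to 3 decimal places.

P = 29/2350 ≈ 0.01234 and Q = 458/2350 ≈ 0.194894.
Under the Kimura two-parameter model, d = −½ ln(1 − 2P − Q) − ¼ ln(1 − 2Q).
1 − 2P − Q = 0.780426, giving −½ ln(0.780426) = 0.123958.
1 − 2Q = 0.610212, giving −¼ ln(0.610212) = 0.123487.
d = 0.123958 + 0.123487 = 0.247445.

0.247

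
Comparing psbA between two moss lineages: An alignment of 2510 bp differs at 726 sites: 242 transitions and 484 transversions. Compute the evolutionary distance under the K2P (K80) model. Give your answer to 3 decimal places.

0.365

P = 242/2510 ≈ 0.096414 and Q = 484/2510 ≈ 0.192829.
Under the Kimura two-parameter model, d = −½ ln(1 − 2P − Q) − ¼ ln(1 − 2Q).
1 − 2P − Q = 0.614343, giving −½ ln(0.614343) = 0.243601.
1 − 2Q = 0.614342, giving −¼ ln(0.614342) = 0.121801.
d = 0.243601 + 0.121801 = 0.365402.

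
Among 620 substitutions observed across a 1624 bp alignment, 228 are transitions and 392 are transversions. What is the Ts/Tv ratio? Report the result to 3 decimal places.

0.582

R = 228/392 = 0.581632… ≈ 0.582 (to 3 d.p.).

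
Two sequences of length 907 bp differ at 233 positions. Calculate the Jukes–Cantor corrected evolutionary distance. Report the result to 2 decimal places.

p = 233/907 ≈ 0.256891.
d = −(3/4) ln(1 − 4p/3) = −0.75 ln(1 − 0.342521) = −0.75 ln(0.657479)
  = −0.75 × (-0.419342) = 0.314507 substitutions/site.

0.31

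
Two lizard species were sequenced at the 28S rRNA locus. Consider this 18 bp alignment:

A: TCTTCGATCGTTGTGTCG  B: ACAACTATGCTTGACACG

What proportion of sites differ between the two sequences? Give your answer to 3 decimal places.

0.500

The sequences differ at 9 of 18 positions (sites 1, 3, 4, 6, 9, 10, 14, 15, 16).
p = 9/18 = 0.500.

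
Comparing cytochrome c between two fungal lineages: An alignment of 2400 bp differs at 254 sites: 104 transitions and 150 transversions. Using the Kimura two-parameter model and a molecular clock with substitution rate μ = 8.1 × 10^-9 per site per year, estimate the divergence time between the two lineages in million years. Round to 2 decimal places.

P = 104/2400 ≈ 0.043333 and Q = 150/2400 = 0.0625.
Under the Kimura two-parameter model, d = −½ ln(1 − 2P − Q) − ¼ ln(1 − 2Q).
1 − 2P − Q = 0.850834, giving −½ ln(0.850834) = 0.080769.
1 − 2Q = 0.875, giving −¼ ln(0.875) = 0.033383.
d = 0.080769 + 0.033383 = 0.114152.
Under a molecular clock d = 2μt, so t = d/(2μ) = 0.114152 / (2 × 8.1 × 10^-9) = 7.05 million years.

7.05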